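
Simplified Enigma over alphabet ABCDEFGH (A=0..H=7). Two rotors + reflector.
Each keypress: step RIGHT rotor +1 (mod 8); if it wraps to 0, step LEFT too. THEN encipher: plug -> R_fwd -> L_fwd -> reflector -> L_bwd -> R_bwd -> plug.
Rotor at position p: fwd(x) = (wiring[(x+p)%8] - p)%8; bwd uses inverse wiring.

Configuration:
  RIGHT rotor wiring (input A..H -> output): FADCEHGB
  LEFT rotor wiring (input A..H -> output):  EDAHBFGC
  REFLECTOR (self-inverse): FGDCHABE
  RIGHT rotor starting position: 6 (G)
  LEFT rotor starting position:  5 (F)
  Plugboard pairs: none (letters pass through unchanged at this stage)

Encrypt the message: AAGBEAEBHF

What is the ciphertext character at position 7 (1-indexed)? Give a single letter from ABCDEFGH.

Char 1 ('A'): step: R->7, L=5; A->plug->A->R->C->L->F->refl->A->L'->A->R'->G->plug->G
Char 2 ('A'): step: R->0, L->6 (L advanced); A->plug->A->R->F->L->B->refl->G->L'->C->R'->D->plug->D
Char 3 ('G'): step: R->1, L=6; G->plug->G->R->A->L->A->refl->F->L'->D->R'->D->plug->D
Char 4 ('B'): step: R->2, L=6; B->plug->B->R->A->L->A->refl->F->L'->D->R'->G->plug->G
Char 5 ('E'): step: R->3, L=6; E->plug->E->R->G->L->D->refl->C->L'->E->R'->C->plug->C
Char 6 ('A'): step: R->4, L=6; A->plug->A->R->A->L->A->refl->F->L'->D->R'->B->plug->B
Char 7 ('E'): step: R->5, L=6; E->plug->E->R->D->L->F->refl->A->L'->A->R'->D->plug->D

D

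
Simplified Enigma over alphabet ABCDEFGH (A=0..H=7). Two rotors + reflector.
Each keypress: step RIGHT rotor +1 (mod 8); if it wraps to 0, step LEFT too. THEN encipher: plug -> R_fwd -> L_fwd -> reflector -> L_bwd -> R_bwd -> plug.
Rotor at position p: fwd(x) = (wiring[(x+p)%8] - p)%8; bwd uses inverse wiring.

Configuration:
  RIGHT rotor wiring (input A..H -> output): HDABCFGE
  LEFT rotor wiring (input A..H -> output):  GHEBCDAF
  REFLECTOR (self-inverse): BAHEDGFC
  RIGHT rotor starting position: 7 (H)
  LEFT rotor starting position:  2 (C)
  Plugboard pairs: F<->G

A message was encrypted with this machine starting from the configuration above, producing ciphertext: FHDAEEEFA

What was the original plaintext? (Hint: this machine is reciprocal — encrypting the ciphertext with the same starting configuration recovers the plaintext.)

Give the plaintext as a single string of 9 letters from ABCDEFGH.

Answer: GGCHDHHAC

Derivation:
Char 1 ('F'): step: R->0, L->3 (L advanced); F->plug->G->R->G->L->E->refl->D->L'->F->R'->F->plug->G
Char 2 ('H'): step: R->1, L=3; H->plug->H->R->G->L->E->refl->D->L'->F->R'->F->plug->G
Char 3 ('D'): step: R->2, L=3; D->plug->D->R->D->L->F->refl->G->L'->A->R'->C->plug->C
Char 4 ('A'): step: R->3, L=3; A->plug->A->R->G->L->E->refl->D->L'->F->R'->H->plug->H
Char 5 ('E'): step: R->4, L=3; E->plug->E->R->D->L->F->refl->G->L'->A->R'->D->plug->D
Char 6 ('E'): step: R->5, L=3; E->plug->E->R->G->L->E->refl->D->L'->F->R'->H->plug->H
Char 7 ('E'): step: R->6, L=3; E->plug->E->R->C->L->A->refl->B->L'->H->R'->H->plug->H
Char 8 ('F'): step: R->7, L=3; F->plug->G->R->G->L->E->refl->D->L'->F->R'->A->plug->A
Char 9 ('A'): step: R->0, L->4 (L advanced); A->plug->A->R->H->L->F->refl->G->L'->A->R'->C->plug->C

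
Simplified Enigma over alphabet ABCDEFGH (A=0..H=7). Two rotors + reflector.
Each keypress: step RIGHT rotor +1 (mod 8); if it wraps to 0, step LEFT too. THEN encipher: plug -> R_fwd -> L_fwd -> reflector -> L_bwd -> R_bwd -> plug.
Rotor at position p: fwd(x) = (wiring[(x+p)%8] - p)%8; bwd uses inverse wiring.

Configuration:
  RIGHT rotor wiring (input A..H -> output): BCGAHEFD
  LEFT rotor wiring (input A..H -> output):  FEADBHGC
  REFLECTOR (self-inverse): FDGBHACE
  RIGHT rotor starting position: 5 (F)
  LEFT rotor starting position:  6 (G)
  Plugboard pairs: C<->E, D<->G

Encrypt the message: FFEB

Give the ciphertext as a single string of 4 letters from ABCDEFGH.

Char 1 ('F'): step: R->6, L=6; F->plug->F->R->C->L->H->refl->E->L'->B->R'->G->plug->D
Char 2 ('F'): step: R->7, L=6; F->plug->F->R->A->L->A->refl->F->L'->F->R'->G->plug->D
Char 3 ('E'): step: R->0, L->7 (L advanced); E->plug->C->R->G->L->A->refl->F->L'->C->R'->B->plug->B
Char 4 ('B'): step: R->1, L=7; B->plug->B->R->F->L->C->refl->G->L'->B->R'->A->plug->A

Answer: DDBA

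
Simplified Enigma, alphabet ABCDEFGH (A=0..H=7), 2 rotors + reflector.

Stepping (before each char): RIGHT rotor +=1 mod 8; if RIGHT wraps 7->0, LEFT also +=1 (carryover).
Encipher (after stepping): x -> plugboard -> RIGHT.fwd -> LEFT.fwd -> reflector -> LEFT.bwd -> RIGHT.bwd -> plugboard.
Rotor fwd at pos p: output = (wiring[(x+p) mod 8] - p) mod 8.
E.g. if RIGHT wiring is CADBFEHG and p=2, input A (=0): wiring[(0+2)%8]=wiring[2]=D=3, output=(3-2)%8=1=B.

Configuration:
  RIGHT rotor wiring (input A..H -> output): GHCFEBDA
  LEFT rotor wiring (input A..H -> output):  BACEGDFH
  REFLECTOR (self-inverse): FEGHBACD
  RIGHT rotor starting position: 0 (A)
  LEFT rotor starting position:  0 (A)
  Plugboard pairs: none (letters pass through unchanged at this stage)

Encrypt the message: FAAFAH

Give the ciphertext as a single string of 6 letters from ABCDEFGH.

Char 1 ('F'): step: R->1, L=0; F->plug->F->R->C->L->C->refl->G->L'->E->R'->C->plug->C
Char 2 ('A'): step: R->2, L=0; A->plug->A->R->A->L->B->refl->E->L'->D->R'->B->plug->B
Char 3 ('A'): step: R->3, L=0; A->plug->A->R->C->L->C->refl->G->L'->E->R'->G->plug->G
Char 4 ('F'): step: R->4, L=0; F->plug->F->R->D->L->E->refl->B->L'->A->R'->A->plug->A
Char 5 ('A'): step: R->5, L=0; A->plug->A->R->E->L->G->refl->C->L'->C->R'->E->plug->E
Char 6 ('H'): step: R->6, L=0; H->plug->H->R->D->L->E->refl->B->L'->A->R'->C->plug->C

Answer: CBGAEC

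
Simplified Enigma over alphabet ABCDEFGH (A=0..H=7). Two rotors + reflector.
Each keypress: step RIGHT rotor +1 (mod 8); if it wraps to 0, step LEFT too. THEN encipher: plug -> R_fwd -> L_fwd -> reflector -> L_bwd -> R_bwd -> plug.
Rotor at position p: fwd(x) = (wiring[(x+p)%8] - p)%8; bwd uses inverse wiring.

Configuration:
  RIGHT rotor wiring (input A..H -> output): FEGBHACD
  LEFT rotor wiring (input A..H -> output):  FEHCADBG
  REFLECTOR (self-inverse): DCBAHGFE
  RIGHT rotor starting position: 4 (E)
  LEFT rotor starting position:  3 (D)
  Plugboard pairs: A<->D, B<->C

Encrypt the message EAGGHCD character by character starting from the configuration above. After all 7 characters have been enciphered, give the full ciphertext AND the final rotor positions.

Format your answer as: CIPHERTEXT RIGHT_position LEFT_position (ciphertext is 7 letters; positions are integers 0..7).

Answer: ACHEDHB 3 4

Derivation:
Char 1 ('E'): step: R->5, L=3; E->plug->E->R->H->L->E->refl->H->L'->A->R'->D->plug->A
Char 2 ('A'): step: R->6, L=3; A->plug->D->R->G->L->B->refl->C->L'->F->R'->B->plug->C
Char 3 ('G'): step: R->7, L=3; G->plug->G->R->B->L->F->refl->G->L'->D->R'->H->plug->H
Char 4 ('G'): step: R->0, L->4 (L advanced); G->plug->G->R->C->L->F->refl->G->L'->H->R'->E->plug->E
Char 5 ('H'): step: R->1, L=4; H->plug->H->R->E->L->B->refl->C->L'->D->R'->A->plug->D
Char 6 ('C'): step: R->2, L=4; C->plug->B->R->H->L->G->refl->F->L'->C->R'->H->plug->H
Char 7 ('D'): step: R->3, L=4; D->plug->A->R->G->L->D->refl->A->L'->F->R'->C->plug->B
Final: ciphertext=ACHEDHB, RIGHT=3, LEFT=4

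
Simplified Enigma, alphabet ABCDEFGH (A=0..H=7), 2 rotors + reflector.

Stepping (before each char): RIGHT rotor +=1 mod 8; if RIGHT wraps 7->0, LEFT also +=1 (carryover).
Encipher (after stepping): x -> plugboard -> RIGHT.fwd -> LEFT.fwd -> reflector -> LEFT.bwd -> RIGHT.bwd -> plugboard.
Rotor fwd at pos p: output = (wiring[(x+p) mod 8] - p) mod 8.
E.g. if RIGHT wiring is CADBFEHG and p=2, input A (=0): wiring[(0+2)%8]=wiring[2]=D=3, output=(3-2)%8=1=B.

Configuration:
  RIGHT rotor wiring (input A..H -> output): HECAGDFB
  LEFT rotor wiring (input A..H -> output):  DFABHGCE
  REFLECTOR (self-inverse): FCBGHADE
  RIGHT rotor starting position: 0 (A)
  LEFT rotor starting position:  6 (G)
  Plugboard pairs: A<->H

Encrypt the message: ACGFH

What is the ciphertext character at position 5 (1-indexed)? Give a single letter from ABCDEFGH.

Char 1 ('A'): step: R->1, L=6; A->plug->H->R->G->L->B->refl->C->L'->E->R'->F->plug->F
Char 2 ('C'): step: R->2, L=6; C->plug->C->R->E->L->C->refl->B->L'->G->R'->B->plug->B
Char 3 ('G'): step: R->3, L=6; G->plug->G->R->B->L->G->refl->D->L'->F->R'->A->plug->H
Char 4 ('F'): step: R->4, L=6; F->plug->F->R->A->L->E->refl->H->L'->D->R'->E->plug->E
Char 5 ('H'): step: R->5, L=6; H->plug->A->R->G->L->B->refl->C->L'->E->R'->C->plug->C

C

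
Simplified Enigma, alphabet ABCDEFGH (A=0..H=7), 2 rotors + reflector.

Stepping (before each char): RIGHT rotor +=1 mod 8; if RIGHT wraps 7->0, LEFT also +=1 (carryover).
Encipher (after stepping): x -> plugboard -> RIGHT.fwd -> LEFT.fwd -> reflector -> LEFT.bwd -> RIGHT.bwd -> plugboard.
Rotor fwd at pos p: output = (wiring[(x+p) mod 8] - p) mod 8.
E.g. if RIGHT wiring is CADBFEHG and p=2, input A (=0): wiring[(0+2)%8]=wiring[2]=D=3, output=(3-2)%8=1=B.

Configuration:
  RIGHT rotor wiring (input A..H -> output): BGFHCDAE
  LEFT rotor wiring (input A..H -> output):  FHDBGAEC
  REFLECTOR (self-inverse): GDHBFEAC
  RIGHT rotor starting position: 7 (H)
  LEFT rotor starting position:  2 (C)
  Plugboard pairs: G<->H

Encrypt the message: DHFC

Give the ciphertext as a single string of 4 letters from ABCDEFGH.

Answer: HDEB

Derivation:
Char 1 ('D'): step: R->0, L->3 (L advanced); D->plug->D->R->H->L->A->refl->G->L'->A->R'->G->plug->H
Char 2 ('H'): step: R->1, L=3; H->plug->G->R->D->L->B->refl->D->L'->B->R'->D->plug->D
Char 3 ('F'): step: R->2, L=3; F->plug->F->R->C->L->F->refl->E->L'->G->R'->E->plug->E
Char 4 ('C'): step: R->3, L=3; C->plug->C->R->A->L->G->refl->A->L'->H->R'->B->plug->B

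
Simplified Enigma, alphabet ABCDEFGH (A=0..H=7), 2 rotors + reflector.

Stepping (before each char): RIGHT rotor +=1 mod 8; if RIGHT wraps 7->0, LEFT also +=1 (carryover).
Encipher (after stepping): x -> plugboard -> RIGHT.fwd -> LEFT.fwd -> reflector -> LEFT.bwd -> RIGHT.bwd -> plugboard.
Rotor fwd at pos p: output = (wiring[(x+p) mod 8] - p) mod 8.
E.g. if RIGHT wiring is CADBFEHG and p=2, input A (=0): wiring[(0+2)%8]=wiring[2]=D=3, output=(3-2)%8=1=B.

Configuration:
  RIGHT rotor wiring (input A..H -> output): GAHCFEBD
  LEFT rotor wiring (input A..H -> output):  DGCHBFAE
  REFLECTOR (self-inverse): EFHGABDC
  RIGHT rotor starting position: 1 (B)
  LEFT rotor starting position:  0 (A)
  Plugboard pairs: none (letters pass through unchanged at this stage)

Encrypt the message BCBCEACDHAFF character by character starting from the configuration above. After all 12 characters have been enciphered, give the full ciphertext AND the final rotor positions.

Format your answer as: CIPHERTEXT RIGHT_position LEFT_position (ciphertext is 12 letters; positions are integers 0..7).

Answer: FEAACGEEDGGC 5 1

Derivation:
Char 1 ('B'): step: R->2, L=0; B->plug->B->R->A->L->D->refl->G->L'->B->R'->F->plug->F
Char 2 ('C'): step: R->3, L=0; C->plug->C->R->B->L->G->refl->D->L'->A->R'->E->plug->E
Char 3 ('B'): step: R->4, L=0; B->plug->B->R->A->L->D->refl->G->L'->B->R'->A->plug->A
Char 4 ('C'): step: R->5, L=0; C->plug->C->R->G->L->A->refl->E->L'->H->R'->A->plug->A
Char 5 ('E'): step: R->6, L=0; E->plug->E->R->B->L->G->refl->D->L'->A->R'->C->plug->C
Char 6 ('A'): step: R->7, L=0; A->plug->A->R->E->L->B->refl->F->L'->F->R'->G->plug->G
Char 7 ('C'): step: R->0, L->1 (L advanced); C->plug->C->R->H->L->C->refl->H->L'->F->R'->E->plug->E
Char 8 ('D'): step: R->1, L=1; D->plug->D->R->E->L->E->refl->A->L'->D->R'->E->plug->E
Char 9 ('H'): step: R->2, L=1; H->plug->H->R->G->L->D->refl->G->L'->C->R'->D->plug->D
Char 10 ('A'): step: R->3, L=1; A->plug->A->R->H->L->C->refl->H->L'->F->R'->G->plug->G
Char 11 ('F'): step: R->4, L=1; F->plug->F->R->E->L->E->refl->A->L'->D->R'->G->plug->G
Char 12 ('F'): step: R->5, L=1; F->plug->F->R->C->L->G->refl->D->L'->G->R'->C->plug->C
Final: ciphertext=FEAACGEEDGGC, RIGHT=5, LEFT=1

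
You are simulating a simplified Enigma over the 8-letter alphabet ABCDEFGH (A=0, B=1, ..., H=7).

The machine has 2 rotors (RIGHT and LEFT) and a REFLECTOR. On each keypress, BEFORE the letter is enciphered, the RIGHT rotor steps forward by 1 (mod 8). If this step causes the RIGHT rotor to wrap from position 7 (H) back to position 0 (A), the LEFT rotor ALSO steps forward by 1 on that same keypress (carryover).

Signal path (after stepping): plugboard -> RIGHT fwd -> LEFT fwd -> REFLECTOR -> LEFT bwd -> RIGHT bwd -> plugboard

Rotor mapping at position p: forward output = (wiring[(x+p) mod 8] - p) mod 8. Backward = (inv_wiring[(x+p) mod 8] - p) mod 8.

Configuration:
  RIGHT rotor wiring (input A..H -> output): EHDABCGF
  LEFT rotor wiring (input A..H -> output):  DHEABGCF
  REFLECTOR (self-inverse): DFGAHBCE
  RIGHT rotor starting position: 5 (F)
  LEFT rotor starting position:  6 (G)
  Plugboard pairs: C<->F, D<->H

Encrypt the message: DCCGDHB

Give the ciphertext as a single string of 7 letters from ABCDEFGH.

Answer: EGBDHGH

Derivation:
Char 1 ('D'): step: R->6, L=6; D->plug->H->R->E->L->G->refl->C->L'->F->R'->E->plug->E
Char 2 ('C'): step: R->7, L=6; C->plug->F->R->C->L->F->refl->B->L'->D->R'->G->plug->G
Char 3 ('C'): step: R->0, L->7 (L advanced); C->plug->F->R->C->L->A->refl->D->L'->H->R'->B->plug->B
Char 4 ('G'): step: R->1, L=7; G->plug->G->R->E->L->B->refl->F->L'->D->R'->H->plug->D
Char 5 ('D'): step: R->2, L=7; D->plug->H->R->F->L->C->refl->G->L'->A->R'->D->plug->H
Char 6 ('H'): step: R->3, L=7; H->plug->D->R->D->L->F->refl->B->L'->E->R'->G->plug->G
Char 7 ('B'): step: R->4, L=7; B->plug->B->R->G->L->H->refl->E->L'->B->R'->D->plug->H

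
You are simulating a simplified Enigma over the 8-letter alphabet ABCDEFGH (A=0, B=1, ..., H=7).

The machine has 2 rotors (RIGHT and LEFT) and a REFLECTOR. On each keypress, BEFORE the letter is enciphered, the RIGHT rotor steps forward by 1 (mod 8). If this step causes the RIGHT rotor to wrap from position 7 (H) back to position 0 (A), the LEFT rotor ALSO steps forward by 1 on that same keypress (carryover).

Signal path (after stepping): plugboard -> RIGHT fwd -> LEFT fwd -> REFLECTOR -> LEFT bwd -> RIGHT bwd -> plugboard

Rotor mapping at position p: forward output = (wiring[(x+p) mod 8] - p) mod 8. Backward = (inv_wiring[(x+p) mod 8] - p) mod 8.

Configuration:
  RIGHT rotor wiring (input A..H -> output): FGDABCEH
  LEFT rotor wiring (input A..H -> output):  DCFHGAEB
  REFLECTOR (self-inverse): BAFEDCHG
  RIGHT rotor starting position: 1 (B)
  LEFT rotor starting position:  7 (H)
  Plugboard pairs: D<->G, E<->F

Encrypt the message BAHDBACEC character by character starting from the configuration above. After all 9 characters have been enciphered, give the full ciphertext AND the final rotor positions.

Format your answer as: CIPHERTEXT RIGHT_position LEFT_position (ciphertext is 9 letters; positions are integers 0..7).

Answer: HDBAECDHE 2 0

Derivation:
Char 1 ('B'): step: R->2, L=7; B->plug->B->R->G->L->B->refl->A->L'->E->R'->H->plug->H
Char 2 ('A'): step: R->3, L=7; A->plug->A->R->F->L->H->refl->G->L'->D->R'->G->plug->D
Char 3 ('H'): step: R->4, L=7; H->plug->H->R->E->L->A->refl->B->L'->G->R'->B->plug->B
Char 4 ('D'): step: R->5, L=7; D->plug->G->R->D->L->G->refl->H->L'->F->R'->A->plug->A
Char 5 ('B'): step: R->6, L=7; B->plug->B->R->B->L->E->refl->D->L'->C->R'->F->plug->E
Char 6 ('A'): step: R->7, L=7; A->plug->A->R->A->L->C->refl->F->L'->H->R'->C->plug->C
Char 7 ('C'): step: R->0, L->0 (L advanced); C->plug->C->R->D->L->H->refl->G->L'->E->R'->G->plug->D
Char 8 ('E'): step: R->1, L=0; E->plug->F->R->D->L->H->refl->G->L'->E->R'->H->plug->H
Char 9 ('C'): step: R->2, L=0; C->plug->C->R->H->L->B->refl->A->L'->F->R'->F->plug->E
Final: ciphertext=HDBAECDHE, RIGHT=2, LEFT=0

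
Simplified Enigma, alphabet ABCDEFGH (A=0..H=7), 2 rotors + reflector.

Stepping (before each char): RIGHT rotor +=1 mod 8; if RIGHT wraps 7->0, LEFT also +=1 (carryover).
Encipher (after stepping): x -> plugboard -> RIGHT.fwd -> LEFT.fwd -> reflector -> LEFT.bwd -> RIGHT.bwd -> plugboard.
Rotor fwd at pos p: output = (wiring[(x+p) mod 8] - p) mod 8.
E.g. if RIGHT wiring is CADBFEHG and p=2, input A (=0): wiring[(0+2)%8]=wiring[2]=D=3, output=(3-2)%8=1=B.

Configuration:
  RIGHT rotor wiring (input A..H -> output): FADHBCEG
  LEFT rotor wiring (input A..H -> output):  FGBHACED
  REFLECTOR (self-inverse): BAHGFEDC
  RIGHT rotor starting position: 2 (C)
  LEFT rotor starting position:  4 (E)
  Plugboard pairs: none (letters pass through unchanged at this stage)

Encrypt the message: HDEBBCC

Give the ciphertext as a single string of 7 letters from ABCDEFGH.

Answer: BFAAEGE

Derivation:
Char 1 ('H'): step: R->3, L=4; H->plug->H->R->A->L->E->refl->F->L'->G->R'->B->plug->B
Char 2 ('D'): step: R->4, L=4; D->plug->D->R->C->L->A->refl->B->L'->E->R'->F->plug->F
Char 3 ('E'): step: R->5, L=4; E->plug->E->R->D->L->H->refl->C->L'->F->R'->A->plug->A
Char 4 ('B'): step: R->6, L=4; B->plug->B->R->A->L->E->refl->F->L'->G->R'->A->plug->A
Char 5 ('B'): step: R->7, L=4; B->plug->B->R->G->L->F->refl->E->L'->A->R'->E->plug->E
Char 6 ('C'): step: R->0, L->5 (L advanced); C->plug->C->R->D->L->A->refl->B->L'->E->R'->G->plug->G
Char 7 ('C'): step: R->1, L=5; C->plug->C->R->G->L->C->refl->H->L'->B->R'->E->plug->E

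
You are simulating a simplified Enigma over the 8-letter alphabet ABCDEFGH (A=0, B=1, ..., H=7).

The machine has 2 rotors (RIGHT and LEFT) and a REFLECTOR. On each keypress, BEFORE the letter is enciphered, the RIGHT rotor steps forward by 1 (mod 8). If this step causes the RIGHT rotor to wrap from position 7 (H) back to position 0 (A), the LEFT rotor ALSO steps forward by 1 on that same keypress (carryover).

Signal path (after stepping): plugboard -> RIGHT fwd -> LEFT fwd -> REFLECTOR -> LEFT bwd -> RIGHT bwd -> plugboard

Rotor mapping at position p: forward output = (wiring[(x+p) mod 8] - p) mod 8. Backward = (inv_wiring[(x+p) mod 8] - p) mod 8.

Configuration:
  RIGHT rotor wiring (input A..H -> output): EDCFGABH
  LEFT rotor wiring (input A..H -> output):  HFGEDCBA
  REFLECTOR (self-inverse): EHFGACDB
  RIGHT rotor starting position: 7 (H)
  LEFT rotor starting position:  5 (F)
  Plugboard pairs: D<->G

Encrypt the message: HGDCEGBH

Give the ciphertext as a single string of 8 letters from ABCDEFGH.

Char 1 ('H'): step: R->0, L->6 (L advanced); H->plug->H->R->H->L->E->refl->A->L'->E->R'->A->plug->A
Char 2 ('G'): step: R->1, L=6; G->plug->D->R->F->L->G->refl->D->L'->A->R'->F->plug->F
Char 3 ('D'): step: R->2, L=6; D->plug->G->R->C->L->B->refl->H->L'->D->R'->B->plug->B
Char 4 ('C'): step: R->3, L=6; C->plug->C->R->F->L->G->refl->D->L'->A->R'->G->plug->D
Char 5 ('E'): step: R->4, L=6; E->plug->E->R->A->L->D->refl->G->L'->F->R'->C->plug->C
Char 6 ('G'): step: R->5, L=6; G->plug->D->R->H->L->E->refl->A->L'->E->R'->B->plug->B
Char 7 ('B'): step: R->6, L=6; B->plug->B->R->B->L->C->refl->F->L'->G->R'->C->plug->C
Char 8 ('H'): step: R->7, L=6; H->plug->H->R->C->L->B->refl->H->L'->D->R'->D->plug->G

Answer: AFBDCBCG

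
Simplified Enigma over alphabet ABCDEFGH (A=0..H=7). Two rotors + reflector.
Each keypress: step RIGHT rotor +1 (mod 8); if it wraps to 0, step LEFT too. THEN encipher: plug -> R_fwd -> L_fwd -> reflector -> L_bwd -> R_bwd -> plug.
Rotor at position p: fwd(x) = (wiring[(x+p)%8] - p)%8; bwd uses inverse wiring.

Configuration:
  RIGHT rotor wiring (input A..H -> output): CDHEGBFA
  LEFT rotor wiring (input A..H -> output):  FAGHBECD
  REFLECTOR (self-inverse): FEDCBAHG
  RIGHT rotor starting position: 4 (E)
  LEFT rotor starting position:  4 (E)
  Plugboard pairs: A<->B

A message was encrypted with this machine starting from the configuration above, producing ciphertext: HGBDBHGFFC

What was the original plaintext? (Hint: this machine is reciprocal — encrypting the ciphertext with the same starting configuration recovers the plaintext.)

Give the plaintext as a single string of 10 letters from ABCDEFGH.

Char 1 ('H'): step: R->5, L=4; H->plug->H->R->B->L->A->refl->F->L'->A->R'->B->plug->A
Char 2 ('G'): step: R->6, L=4; G->plug->G->R->A->L->F->refl->A->L'->B->R'->E->plug->E
Char 3 ('B'): step: R->7, L=4; B->plug->A->R->B->L->A->refl->F->L'->A->R'->D->plug->D
Char 4 ('D'): step: R->0, L->5 (L advanced); D->plug->D->R->E->L->D->refl->C->L'->G->R'->E->plug->E
Char 5 ('B'): step: R->1, L=5; B->plug->A->R->C->L->G->refl->H->L'->A->R'->E->plug->E
Char 6 ('H'): step: R->2, L=5; H->plug->H->R->B->L->F->refl->A->L'->D->R'->E->plug->E
Char 7 ('G'): step: R->3, L=5; G->plug->G->R->A->L->H->refl->G->L'->C->R'->D->plug->D
Char 8 ('F'): step: R->4, L=5; F->plug->F->R->H->L->E->refl->B->L'->F->R'->B->plug->A
Char 9 ('F'): step: R->5, L=5; F->plug->F->R->C->L->G->refl->H->L'->A->R'->B->plug->A
Char 10 ('C'): step: R->6, L=5; C->plug->C->R->E->L->D->refl->C->L'->G->R'->F->plug->F

Answer: AEDEEEDAAF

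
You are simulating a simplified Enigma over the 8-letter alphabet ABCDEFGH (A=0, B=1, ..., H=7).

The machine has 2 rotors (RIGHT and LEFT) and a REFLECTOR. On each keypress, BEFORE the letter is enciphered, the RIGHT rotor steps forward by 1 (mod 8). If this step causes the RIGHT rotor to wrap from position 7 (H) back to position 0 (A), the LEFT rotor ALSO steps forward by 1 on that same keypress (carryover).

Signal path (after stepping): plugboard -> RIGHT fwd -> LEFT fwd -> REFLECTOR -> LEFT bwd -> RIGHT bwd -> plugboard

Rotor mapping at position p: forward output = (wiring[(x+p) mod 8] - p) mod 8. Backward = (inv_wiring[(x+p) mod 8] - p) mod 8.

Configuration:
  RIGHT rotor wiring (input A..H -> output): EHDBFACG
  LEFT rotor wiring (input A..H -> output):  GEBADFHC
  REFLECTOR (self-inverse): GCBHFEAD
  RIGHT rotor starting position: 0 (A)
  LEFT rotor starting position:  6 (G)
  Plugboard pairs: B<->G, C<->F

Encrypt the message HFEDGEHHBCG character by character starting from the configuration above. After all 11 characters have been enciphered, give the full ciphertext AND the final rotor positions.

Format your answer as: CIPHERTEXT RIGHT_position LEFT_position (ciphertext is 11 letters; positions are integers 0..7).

Char 1 ('H'): step: R->1, L=6; H->plug->H->R->D->L->G->refl->A->L'->C->R'->B->plug->G
Char 2 ('F'): step: R->2, L=6; F->plug->C->R->D->L->G->refl->A->L'->C->R'->G->plug->B
Char 3 ('E'): step: R->3, L=6; E->plug->E->R->D->L->G->refl->A->L'->C->R'->B->plug->G
Char 4 ('D'): step: R->4, L=6; D->plug->D->R->C->L->A->refl->G->L'->D->R'->F->plug->C
Char 5 ('G'): step: R->5, L=6; G->plug->B->R->F->L->C->refl->B->L'->A->R'->H->plug->H
Char 6 ('E'): step: R->6, L=6; E->plug->E->R->F->L->C->refl->B->L'->A->R'->B->plug->G
Char 7 ('H'): step: R->7, L=6; H->plug->H->R->D->L->G->refl->A->L'->C->R'->E->plug->E
Char 8 ('H'): step: R->0, L->7 (L advanced); H->plug->H->R->G->L->G->refl->A->L'->H->R'->B->plug->G
Char 9 ('B'): step: R->1, L=7; B->plug->G->R->F->L->E->refl->F->L'->C->R'->B->plug->G
Char 10 ('C'): step: R->2, L=7; C->plug->F->R->E->L->B->refl->C->L'->D->R'->C->plug->F
Char 11 ('G'): step: R->3, L=7; G->plug->B->R->C->L->F->refl->E->L'->F->R'->C->plug->F
Final: ciphertext=GBGCHGEGGFF, RIGHT=3, LEFT=7

Answer: GBGCHGEGGFF 3 7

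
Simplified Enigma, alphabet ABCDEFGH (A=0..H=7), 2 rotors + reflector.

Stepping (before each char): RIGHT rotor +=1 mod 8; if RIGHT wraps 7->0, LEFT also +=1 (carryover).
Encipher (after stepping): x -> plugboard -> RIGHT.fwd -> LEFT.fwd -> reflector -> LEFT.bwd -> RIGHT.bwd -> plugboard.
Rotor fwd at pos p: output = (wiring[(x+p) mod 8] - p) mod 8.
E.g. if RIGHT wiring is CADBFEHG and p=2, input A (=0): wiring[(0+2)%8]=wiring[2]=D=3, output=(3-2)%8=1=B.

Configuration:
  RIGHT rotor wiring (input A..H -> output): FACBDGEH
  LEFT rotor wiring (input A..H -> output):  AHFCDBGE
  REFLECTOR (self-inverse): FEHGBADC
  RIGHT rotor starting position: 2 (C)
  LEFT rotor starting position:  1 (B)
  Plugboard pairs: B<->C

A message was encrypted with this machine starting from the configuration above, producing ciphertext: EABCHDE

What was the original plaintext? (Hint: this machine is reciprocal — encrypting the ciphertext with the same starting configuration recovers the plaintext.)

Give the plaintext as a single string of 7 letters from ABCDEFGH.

Answer: GDADFHF

Derivation:
Char 1 ('E'): step: R->3, L=1; E->plug->E->R->E->L->A->refl->F->L'->F->R'->G->plug->G
Char 2 ('A'): step: R->4, L=1; A->plug->A->R->H->L->H->refl->C->L'->D->R'->D->plug->D
Char 3 ('B'): step: R->5, L=1; B->plug->C->R->C->L->B->refl->E->L'->B->R'->A->plug->A
Char 4 ('C'): step: R->6, L=1; C->plug->B->R->B->L->E->refl->B->L'->C->R'->D->plug->D
Char 5 ('H'): step: R->7, L=1; H->plug->H->R->F->L->F->refl->A->L'->E->R'->F->plug->F
Char 6 ('D'): step: R->0, L->2 (L advanced); D->plug->D->R->B->L->A->refl->F->L'->H->R'->H->plug->H
Char 7 ('E'): step: R->1, L=2; E->plug->E->R->F->L->C->refl->H->L'->D->R'->F->plug->F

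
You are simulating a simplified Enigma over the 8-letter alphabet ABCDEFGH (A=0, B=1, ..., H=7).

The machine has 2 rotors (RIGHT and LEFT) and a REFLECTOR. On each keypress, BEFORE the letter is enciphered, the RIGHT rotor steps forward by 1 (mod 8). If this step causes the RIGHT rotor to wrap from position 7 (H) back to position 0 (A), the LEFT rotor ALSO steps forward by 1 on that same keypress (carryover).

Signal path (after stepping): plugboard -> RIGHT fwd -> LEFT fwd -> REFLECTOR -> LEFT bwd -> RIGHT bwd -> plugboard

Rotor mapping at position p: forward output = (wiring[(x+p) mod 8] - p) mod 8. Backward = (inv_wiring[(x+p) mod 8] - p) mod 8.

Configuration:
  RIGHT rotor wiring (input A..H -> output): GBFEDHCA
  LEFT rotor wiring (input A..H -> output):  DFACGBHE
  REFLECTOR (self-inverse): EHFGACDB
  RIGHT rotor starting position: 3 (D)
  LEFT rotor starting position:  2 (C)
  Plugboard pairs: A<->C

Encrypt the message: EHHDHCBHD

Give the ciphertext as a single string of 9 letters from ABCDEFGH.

Answer: GABHDBACH

Derivation:
Char 1 ('E'): step: R->4, L=2; E->plug->E->R->C->L->E->refl->A->L'->B->R'->G->plug->G
Char 2 ('H'): step: R->5, L=2; H->plug->H->R->G->L->B->refl->H->L'->D->R'->C->plug->A
Char 3 ('H'): step: R->6, L=2; H->plug->H->R->B->L->A->refl->E->L'->C->R'->B->plug->B
Char 4 ('D'): step: R->7, L=2; D->plug->D->R->G->L->B->refl->H->L'->D->R'->H->plug->H
Char 5 ('H'): step: R->0, L->3 (L advanced); H->plug->H->R->A->L->H->refl->B->L'->E->R'->D->plug->D
Char 6 ('C'): step: R->1, L=3; C->plug->A->R->A->L->H->refl->B->L'->E->R'->B->plug->B
Char 7 ('B'): step: R->2, L=3; B->plug->B->R->C->L->G->refl->D->L'->B->R'->C->plug->A
Char 8 ('H'): step: R->3, L=3; H->plug->H->R->C->L->G->refl->D->L'->B->R'->A->plug->C
Char 9 ('D'): step: R->4, L=3; D->plug->D->R->E->L->B->refl->H->L'->A->R'->H->plug->H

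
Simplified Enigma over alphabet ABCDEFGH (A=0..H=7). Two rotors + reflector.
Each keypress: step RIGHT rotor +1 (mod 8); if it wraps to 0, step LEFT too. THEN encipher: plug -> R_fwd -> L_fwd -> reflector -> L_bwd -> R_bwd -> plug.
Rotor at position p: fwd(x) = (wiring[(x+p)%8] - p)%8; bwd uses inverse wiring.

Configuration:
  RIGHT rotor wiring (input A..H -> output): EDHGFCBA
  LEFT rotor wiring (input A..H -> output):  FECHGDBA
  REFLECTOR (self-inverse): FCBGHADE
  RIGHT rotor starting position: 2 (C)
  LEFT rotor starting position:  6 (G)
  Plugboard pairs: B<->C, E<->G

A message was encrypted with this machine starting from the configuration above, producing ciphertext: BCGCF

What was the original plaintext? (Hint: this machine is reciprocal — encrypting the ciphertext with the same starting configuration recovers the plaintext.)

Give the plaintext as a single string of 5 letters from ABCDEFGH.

Answer: DFDHG

Derivation:
Char 1 ('B'): step: R->3, L=6; B->plug->C->R->H->L->F->refl->A->L'->G->R'->D->plug->D
Char 2 ('C'): step: R->4, L=6; C->plug->B->R->G->L->A->refl->F->L'->H->R'->F->plug->F
Char 3 ('G'): step: R->5, L=6; G->plug->E->R->G->L->A->refl->F->L'->H->R'->D->plug->D
Char 4 ('C'): step: R->6, L=6; C->plug->B->R->C->L->H->refl->E->L'->E->R'->H->plug->H
Char 5 ('F'): step: R->7, L=6; F->plug->F->R->G->L->A->refl->F->L'->H->R'->E->plug->G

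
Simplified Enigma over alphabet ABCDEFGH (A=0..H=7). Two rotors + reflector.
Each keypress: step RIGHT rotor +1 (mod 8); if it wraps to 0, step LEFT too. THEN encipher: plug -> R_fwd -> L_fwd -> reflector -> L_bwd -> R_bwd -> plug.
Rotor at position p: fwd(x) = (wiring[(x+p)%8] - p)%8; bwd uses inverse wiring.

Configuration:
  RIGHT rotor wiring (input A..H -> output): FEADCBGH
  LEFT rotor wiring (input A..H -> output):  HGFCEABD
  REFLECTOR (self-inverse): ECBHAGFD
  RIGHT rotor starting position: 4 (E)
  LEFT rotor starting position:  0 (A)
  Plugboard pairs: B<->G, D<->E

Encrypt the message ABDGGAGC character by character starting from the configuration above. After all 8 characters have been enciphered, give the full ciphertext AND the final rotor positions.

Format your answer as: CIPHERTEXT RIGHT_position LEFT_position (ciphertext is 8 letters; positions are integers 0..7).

Answer: HFCEDHAA 4 1

Derivation:
Char 1 ('A'): step: R->5, L=0; A->plug->A->R->E->L->E->refl->A->L'->F->R'->H->plug->H
Char 2 ('B'): step: R->6, L=0; B->plug->G->R->E->L->E->refl->A->L'->F->R'->F->plug->F
Char 3 ('D'): step: R->7, L=0; D->plug->E->R->E->L->E->refl->A->L'->F->R'->C->plug->C
Char 4 ('G'): step: R->0, L->1 (L advanced); G->plug->B->R->E->L->H->refl->D->L'->D->R'->D->plug->E
Char 5 ('G'): step: R->1, L=1; G->plug->B->R->H->L->G->refl->F->L'->A->R'->E->plug->D
Char 6 ('A'): step: R->2, L=1; A->plug->A->R->G->L->C->refl->B->L'->C->R'->H->plug->H
Char 7 ('G'): step: R->3, L=1; G->plug->B->R->H->L->G->refl->F->L'->A->R'->A->plug->A
Char 8 ('C'): step: R->4, L=1; C->plug->C->R->C->L->B->refl->C->L'->G->R'->A->plug->A
Final: ciphertext=HFCEDHAA, RIGHT=4, LEFT=1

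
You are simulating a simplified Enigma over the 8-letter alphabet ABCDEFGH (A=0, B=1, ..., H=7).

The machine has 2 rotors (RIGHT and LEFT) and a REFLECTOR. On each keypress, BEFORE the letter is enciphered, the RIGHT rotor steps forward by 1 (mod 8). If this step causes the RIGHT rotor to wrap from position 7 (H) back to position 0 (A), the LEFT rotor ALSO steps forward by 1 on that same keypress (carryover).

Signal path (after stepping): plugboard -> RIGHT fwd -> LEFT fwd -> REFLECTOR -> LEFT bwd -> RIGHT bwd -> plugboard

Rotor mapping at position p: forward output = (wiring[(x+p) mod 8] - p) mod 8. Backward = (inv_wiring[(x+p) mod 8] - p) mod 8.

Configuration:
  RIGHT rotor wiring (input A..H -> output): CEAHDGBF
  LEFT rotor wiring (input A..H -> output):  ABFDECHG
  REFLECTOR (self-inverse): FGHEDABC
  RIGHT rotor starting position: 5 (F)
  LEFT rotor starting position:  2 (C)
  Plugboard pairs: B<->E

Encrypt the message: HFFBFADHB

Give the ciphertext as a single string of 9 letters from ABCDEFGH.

Answer: GEGFDCBAE

Derivation:
Char 1 ('H'): step: R->6, L=2; H->plug->H->R->A->L->D->refl->E->L'->F->R'->G->plug->G
Char 2 ('F'): step: R->7, L=2; F->plug->F->R->E->L->F->refl->A->L'->D->R'->B->plug->E
Char 3 ('F'): step: R->0, L->3 (L advanced); F->plug->F->R->G->L->G->refl->B->L'->B->R'->G->plug->G
Char 4 ('B'): step: R->1, L=3; B->plug->E->R->F->L->F->refl->A->L'->A->R'->F->plug->F
Char 5 ('F'): step: R->2, L=3; F->plug->F->R->D->L->E->refl->D->L'->E->R'->D->plug->D
Char 6 ('A'): step: R->3, L=3; A->plug->A->R->E->L->D->refl->E->L'->D->R'->C->plug->C
Char 7 ('D'): step: R->4, L=3; D->plug->D->R->B->L->B->refl->G->L'->G->R'->E->plug->B
Char 8 ('H'): step: R->5, L=3; H->plug->H->R->G->L->G->refl->B->L'->B->R'->A->plug->A
Char 9 ('B'): step: R->6, L=3; B->plug->E->R->C->L->H->refl->C->L'->H->R'->B->plug->E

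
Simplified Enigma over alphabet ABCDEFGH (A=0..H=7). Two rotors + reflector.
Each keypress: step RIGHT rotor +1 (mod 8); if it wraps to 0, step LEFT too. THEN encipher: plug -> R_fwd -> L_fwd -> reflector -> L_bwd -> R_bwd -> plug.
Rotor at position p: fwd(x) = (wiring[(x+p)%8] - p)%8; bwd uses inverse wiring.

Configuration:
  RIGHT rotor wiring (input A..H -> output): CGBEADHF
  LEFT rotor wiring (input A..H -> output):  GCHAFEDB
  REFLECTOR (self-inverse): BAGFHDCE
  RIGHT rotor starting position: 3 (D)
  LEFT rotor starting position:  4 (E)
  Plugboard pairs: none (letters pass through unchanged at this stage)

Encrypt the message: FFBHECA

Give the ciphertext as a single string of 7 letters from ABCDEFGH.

Answer: BDGFADF

Derivation:
Char 1 ('F'): step: R->4, L=4; F->plug->F->R->C->L->H->refl->E->L'->H->R'->B->plug->B
Char 2 ('F'): step: R->5, L=4; F->plug->F->R->E->L->C->refl->G->L'->F->R'->D->plug->D
Char 3 ('B'): step: R->6, L=4; B->plug->B->R->H->L->E->refl->H->L'->C->R'->G->plug->G
Char 4 ('H'): step: R->7, L=4; H->plug->H->R->A->L->B->refl->A->L'->B->R'->F->plug->F
Char 5 ('E'): step: R->0, L->5 (L advanced); E->plug->E->R->A->L->H->refl->E->L'->C->R'->A->plug->A
Char 6 ('C'): step: R->1, L=5; C->plug->C->R->D->L->B->refl->A->L'->H->R'->D->plug->D
Char 7 ('A'): step: R->2, L=5; A->plug->A->R->H->L->A->refl->B->L'->D->R'->F->plug->F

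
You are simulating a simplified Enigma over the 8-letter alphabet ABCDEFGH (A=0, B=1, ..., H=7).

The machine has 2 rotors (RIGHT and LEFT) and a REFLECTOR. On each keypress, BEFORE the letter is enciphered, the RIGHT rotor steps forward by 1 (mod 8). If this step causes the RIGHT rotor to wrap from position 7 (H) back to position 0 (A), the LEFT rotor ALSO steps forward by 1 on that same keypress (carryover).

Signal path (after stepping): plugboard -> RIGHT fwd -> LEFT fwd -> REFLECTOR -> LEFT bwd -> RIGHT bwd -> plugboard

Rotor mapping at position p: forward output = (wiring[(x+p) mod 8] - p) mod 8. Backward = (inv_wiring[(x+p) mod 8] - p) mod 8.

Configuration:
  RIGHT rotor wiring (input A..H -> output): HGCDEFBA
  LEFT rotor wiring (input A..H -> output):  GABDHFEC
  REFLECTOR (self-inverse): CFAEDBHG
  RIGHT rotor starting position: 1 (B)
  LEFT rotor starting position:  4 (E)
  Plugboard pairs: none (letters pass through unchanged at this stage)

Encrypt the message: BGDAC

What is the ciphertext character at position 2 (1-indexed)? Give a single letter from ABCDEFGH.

Char 1 ('B'): step: R->2, L=4; B->plug->B->R->B->L->B->refl->F->L'->G->R'->F->plug->F
Char 2 ('G'): step: R->3, L=4; G->plug->G->R->D->L->G->refl->H->L'->H->R'->H->plug->H

H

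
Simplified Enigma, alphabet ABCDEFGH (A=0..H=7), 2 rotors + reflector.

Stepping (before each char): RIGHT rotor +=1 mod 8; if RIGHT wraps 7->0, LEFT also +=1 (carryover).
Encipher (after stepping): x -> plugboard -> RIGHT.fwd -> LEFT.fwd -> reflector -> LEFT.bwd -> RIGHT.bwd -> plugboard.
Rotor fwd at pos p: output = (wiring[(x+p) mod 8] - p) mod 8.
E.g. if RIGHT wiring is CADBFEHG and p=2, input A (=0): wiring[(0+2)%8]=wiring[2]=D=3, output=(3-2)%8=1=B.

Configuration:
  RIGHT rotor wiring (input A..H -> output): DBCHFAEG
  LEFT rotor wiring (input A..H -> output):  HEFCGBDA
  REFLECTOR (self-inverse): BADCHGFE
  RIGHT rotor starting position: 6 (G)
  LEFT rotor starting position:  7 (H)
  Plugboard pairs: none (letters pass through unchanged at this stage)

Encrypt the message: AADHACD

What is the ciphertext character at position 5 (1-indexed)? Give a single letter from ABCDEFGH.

Char 1 ('A'): step: R->7, L=7; A->plug->A->R->H->L->E->refl->H->L'->F->R'->H->plug->H
Char 2 ('A'): step: R->0, L->0 (L advanced); A->plug->A->R->D->L->C->refl->D->L'->G->R'->H->plug->H
Char 3 ('D'): step: R->1, L=0; D->plug->D->R->E->L->G->refl->F->L'->C->R'->H->plug->H
Char 4 ('H'): step: R->2, L=0; H->plug->H->R->H->L->A->refl->B->L'->F->R'->B->plug->B
Char 5 ('A'): step: R->3, L=0; A->plug->A->R->E->L->G->refl->F->L'->C->R'->B->plug->B

B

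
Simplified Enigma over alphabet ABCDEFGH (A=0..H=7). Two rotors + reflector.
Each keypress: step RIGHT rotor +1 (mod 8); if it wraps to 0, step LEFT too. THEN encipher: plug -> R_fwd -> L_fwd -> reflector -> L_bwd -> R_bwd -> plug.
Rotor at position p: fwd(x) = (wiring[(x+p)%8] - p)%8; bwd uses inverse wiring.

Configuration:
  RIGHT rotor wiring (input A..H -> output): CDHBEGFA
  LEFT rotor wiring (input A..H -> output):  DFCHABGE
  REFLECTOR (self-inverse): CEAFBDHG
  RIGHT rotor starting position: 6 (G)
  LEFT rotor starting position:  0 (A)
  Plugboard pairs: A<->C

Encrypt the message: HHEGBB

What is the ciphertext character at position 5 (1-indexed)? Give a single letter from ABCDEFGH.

Char 1 ('H'): step: R->7, L=0; H->plug->H->R->G->L->G->refl->H->L'->D->R'->B->plug->B
Char 2 ('H'): step: R->0, L->1 (L advanced); H->plug->H->R->A->L->E->refl->B->L'->B->R'->D->plug->D
Char 3 ('E'): step: R->1, L=1; E->plug->E->R->F->L->F->refl->D->L'->G->R'->B->plug->B
Char 4 ('G'): step: R->2, L=1; G->plug->G->R->A->L->E->refl->B->L'->B->R'->H->plug->H
Char 5 ('B'): step: R->3, L=1; B->plug->B->R->B->L->B->refl->E->L'->A->R'->G->plug->G

G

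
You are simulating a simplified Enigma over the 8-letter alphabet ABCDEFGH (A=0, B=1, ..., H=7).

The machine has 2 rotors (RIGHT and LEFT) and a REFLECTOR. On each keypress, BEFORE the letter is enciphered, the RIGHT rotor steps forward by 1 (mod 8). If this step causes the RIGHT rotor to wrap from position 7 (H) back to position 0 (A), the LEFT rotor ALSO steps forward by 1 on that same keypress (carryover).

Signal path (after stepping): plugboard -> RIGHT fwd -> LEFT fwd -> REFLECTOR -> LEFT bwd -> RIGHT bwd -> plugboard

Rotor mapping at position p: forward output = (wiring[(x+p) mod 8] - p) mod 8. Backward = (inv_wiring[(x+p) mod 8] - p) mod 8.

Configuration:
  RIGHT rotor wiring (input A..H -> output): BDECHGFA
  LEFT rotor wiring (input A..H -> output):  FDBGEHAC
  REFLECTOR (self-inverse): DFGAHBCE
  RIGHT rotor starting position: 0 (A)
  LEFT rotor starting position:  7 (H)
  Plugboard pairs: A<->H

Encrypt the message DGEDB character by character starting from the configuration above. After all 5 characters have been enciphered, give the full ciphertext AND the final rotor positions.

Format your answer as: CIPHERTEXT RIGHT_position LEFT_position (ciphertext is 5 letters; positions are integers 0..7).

Answer: ACHBE 5 7

Derivation:
Char 1 ('D'): step: R->1, L=7; D->plug->D->R->G->L->A->refl->D->L'->A->R'->H->plug->A
Char 2 ('G'): step: R->2, L=7; G->plug->G->R->H->L->B->refl->F->L'->F->R'->C->plug->C
Char 3 ('E'): step: R->3, L=7; E->plug->E->R->F->L->F->refl->B->L'->H->R'->A->plug->H
Char 4 ('D'): step: R->4, L=7; D->plug->D->R->E->L->H->refl->E->L'->C->R'->B->plug->B
Char 5 ('B'): step: R->5, L=7; B->plug->B->R->A->L->D->refl->A->L'->G->R'->E->plug->E
Final: ciphertext=ACHBE, RIGHT=5, LEFT=7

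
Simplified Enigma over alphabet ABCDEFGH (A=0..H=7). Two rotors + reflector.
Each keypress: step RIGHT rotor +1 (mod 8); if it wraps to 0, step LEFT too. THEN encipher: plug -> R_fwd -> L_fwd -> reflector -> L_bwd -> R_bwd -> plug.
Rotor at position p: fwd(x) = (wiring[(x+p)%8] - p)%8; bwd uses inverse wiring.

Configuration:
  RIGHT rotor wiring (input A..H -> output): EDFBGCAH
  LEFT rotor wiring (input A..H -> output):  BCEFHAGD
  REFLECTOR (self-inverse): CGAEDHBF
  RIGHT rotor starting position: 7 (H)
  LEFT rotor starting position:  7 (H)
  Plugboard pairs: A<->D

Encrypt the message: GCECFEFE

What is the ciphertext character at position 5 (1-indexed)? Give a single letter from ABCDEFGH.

Char 1 ('G'): step: R->0, L->0 (L advanced); G->plug->G->R->A->L->B->refl->G->L'->G->R'->E->plug->E
Char 2 ('C'): step: R->1, L=0; C->plug->C->R->A->L->B->refl->G->L'->G->R'->G->plug->G
Char 3 ('E'): step: R->2, L=0; E->plug->E->R->G->L->G->refl->B->L'->A->R'->D->plug->A
Char 4 ('C'): step: R->3, L=0; C->plug->C->R->H->L->D->refl->E->L'->C->R'->H->plug->H
Char 5 ('F'): step: R->4, L=0; F->plug->F->R->H->L->D->refl->E->L'->C->R'->A->plug->D

D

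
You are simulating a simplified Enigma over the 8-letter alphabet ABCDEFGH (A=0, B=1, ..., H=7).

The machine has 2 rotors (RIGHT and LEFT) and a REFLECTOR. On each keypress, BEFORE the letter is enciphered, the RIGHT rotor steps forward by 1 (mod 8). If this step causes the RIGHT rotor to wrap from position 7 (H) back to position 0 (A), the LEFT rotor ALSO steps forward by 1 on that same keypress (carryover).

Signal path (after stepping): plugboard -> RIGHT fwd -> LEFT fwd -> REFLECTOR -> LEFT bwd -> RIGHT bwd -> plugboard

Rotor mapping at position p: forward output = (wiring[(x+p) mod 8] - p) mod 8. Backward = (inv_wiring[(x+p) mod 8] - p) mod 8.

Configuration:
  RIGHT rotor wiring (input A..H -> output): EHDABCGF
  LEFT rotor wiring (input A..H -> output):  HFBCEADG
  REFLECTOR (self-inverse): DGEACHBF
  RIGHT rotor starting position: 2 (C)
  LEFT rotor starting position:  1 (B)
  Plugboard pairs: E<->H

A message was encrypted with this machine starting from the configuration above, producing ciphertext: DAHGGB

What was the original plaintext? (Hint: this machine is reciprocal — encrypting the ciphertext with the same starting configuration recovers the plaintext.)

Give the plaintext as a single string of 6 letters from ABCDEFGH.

Answer: FHDDHH

Derivation:
Char 1 ('D'): step: R->3, L=1; D->plug->D->R->D->L->D->refl->A->L'->B->R'->F->plug->F
Char 2 ('A'): step: R->4, L=1; A->plug->A->R->F->L->C->refl->E->L'->A->R'->E->plug->H
Char 3 ('H'): step: R->5, L=1; H->plug->E->R->C->L->B->refl->G->L'->H->R'->D->plug->D
Char 4 ('G'): step: R->6, L=1; G->plug->G->R->D->L->D->refl->A->L'->B->R'->D->plug->D
Char 5 ('G'): step: R->7, L=1; G->plug->G->R->D->L->D->refl->A->L'->B->R'->E->plug->H
Char 6 ('B'): step: R->0, L->2 (L advanced); B->plug->B->R->H->L->D->refl->A->L'->B->R'->E->plug->H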